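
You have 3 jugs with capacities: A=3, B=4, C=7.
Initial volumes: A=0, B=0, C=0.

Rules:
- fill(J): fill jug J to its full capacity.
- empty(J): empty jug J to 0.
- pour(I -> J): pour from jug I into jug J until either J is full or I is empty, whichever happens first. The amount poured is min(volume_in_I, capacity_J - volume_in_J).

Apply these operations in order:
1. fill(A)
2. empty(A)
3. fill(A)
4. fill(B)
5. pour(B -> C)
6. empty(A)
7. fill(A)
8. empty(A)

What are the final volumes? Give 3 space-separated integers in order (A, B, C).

Answer: 0 0 4

Derivation:
Step 1: fill(A) -> (A=3 B=0 C=0)
Step 2: empty(A) -> (A=0 B=0 C=0)
Step 3: fill(A) -> (A=3 B=0 C=0)
Step 4: fill(B) -> (A=3 B=4 C=0)
Step 5: pour(B -> C) -> (A=3 B=0 C=4)
Step 6: empty(A) -> (A=0 B=0 C=4)
Step 7: fill(A) -> (A=3 B=0 C=4)
Step 8: empty(A) -> (A=0 B=0 C=4)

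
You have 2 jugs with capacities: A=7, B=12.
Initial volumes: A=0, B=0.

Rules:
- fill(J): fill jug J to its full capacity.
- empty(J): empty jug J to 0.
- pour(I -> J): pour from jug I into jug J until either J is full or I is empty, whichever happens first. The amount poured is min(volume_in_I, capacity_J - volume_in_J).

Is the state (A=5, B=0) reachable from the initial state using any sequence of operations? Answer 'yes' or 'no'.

BFS from (A=0, B=0):
  1. fill(B) -> (A=0 B=12)
  2. pour(B -> A) -> (A=7 B=5)
  3. empty(A) -> (A=0 B=5)
  4. pour(B -> A) -> (A=5 B=0)
Target reached → yes.

Answer: yes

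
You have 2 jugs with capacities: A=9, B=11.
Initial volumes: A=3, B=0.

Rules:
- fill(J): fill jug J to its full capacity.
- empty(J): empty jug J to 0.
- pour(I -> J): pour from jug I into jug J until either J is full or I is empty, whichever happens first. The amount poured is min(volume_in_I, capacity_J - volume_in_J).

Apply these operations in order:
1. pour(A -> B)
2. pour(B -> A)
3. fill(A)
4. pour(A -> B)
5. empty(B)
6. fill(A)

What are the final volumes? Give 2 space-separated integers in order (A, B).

Answer: 9 0

Derivation:
Step 1: pour(A -> B) -> (A=0 B=3)
Step 2: pour(B -> A) -> (A=3 B=0)
Step 3: fill(A) -> (A=9 B=0)
Step 4: pour(A -> B) -> (A=0 B=9)
Step 5: empty(B) -> (A=0 B=0)
Step 6: fill(A) -> (A=9 B=0)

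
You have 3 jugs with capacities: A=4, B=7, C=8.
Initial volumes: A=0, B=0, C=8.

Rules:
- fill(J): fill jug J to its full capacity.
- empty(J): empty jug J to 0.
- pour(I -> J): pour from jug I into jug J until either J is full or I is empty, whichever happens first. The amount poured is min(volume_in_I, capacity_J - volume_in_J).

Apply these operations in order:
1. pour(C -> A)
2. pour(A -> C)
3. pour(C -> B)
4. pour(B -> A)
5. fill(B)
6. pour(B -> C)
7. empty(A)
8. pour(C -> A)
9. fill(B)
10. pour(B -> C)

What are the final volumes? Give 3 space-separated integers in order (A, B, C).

Step 1: pour(C -> A) -> (A=4 B=0 C=4)
Step 2: pour(A -> C) -> (A=0 B=0 C=8)
Step 3: pour(C -> B) -> (A=0 B=7 C=1)
Step 4: pour(B -> A) -> (A=4 B=3 C=1)
Step 5: fill(B) -> (A=4 B=7 C=1)
Step 6: pour(B -> C) -> (A=4 B=0 C=8)
Step 7: empty(A) -> (A=0 B=0 C=8)
Step 8: pour(C -> A) -> (A=4 B=0 C=4)
Step 9: fill(B) -> (A=4 B=7 C=4)
Step 10: pour(B -> C) -> (A=4 B=3 C=8)

Answer: 4 3 8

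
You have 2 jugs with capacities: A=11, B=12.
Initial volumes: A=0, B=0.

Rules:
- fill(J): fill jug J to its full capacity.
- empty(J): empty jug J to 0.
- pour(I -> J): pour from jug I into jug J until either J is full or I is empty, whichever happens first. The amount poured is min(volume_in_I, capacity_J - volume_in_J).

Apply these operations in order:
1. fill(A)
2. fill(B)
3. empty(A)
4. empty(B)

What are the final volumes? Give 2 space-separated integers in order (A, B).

Answer: 0 0

Derivation:
Step 1: fill(A) -> (A=11 B=0)
Step 2: fill(B) -> (A=11 B=12)
Step 3: empty(A) -> (A=0 B=12)
Step 4: empty(B) -> (A=0 B=0)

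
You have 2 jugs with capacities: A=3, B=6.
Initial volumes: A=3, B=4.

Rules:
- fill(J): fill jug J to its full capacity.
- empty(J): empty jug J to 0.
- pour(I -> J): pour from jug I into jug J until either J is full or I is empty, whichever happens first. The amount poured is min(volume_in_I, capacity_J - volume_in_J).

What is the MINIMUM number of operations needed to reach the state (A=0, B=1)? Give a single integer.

BFS from (A=3, B=4). One shortest path:
  1. empty(A) -> (A=0 B=4)
  2. pour(B -> A) -> (A=3 B=1)
  3. empty(A) -> (A=0 B=1)
Reached target in 3 moves.

Answer: 3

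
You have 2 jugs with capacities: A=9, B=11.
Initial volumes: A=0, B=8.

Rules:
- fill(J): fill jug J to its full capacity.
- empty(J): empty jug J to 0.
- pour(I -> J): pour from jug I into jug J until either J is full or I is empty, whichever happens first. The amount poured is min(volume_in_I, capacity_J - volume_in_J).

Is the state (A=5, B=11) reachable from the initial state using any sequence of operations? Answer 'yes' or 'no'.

Answer: yes

Derivation:
BFS from (A=0, B=8):
  1. fill(A) -> (A=9 B=8)
  2. empty(B) -> (A=9 B=0)
  3. pour(A -> B) -> (A=0 B=9)
  4. fill(A) -> (A=9 B=9)
  5. pour(A -> B) -> (A=7 B=11)
  6. empty(B) -> (A=7 B=0)
  7. pour(A -> B) -> (A=0 B=7)
  8. fill(A) -> (A=9 B=7)
  9. pour(A -> B) -> (A=5 B=11)
Target reached → yes.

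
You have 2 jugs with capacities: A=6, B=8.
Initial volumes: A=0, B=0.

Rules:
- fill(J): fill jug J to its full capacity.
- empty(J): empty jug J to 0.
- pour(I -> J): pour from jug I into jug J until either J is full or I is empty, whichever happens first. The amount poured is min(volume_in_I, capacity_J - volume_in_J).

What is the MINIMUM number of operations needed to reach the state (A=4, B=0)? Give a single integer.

Answer: 5

Derivation:
BFS from (A=0, B=0). One shortest path:
  1. fill(A) -> (A=6 B=0)
  2. pour(A -> B) -> (A=0 B=6)
  3. fill(A) -> (A=6 B=6)
  4. pour(A -> B) -> (A=4 B=8)
  5. empty(B) -> (A=4 B=0)
Reached target in 5 moves.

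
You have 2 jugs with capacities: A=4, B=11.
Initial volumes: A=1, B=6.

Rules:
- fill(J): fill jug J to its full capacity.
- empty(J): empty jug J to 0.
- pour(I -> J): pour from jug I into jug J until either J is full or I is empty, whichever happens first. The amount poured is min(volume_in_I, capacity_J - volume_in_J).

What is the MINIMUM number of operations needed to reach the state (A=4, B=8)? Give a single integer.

Answer: 2

Derivation:
BFS from (A=1, B=6). One shortest path:
  1. fill(B) -> (A=1 B=11)
  2. pour(B -> A) -> (A=4 B=8)
Reached target in 2 moves.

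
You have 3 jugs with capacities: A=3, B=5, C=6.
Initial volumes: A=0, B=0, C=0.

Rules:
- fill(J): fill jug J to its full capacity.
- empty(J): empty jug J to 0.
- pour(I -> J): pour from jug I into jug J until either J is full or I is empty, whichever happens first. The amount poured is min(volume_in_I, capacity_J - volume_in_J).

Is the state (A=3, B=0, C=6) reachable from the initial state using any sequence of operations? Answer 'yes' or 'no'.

Answer: yes

Derivation:
BFS from (A=0, B=0, C=0):
  1. fill(A) -> (A=3 B=0 C=0)
  2. fill(C) -> (A=3 B=0 C=6)
Target reached → yes.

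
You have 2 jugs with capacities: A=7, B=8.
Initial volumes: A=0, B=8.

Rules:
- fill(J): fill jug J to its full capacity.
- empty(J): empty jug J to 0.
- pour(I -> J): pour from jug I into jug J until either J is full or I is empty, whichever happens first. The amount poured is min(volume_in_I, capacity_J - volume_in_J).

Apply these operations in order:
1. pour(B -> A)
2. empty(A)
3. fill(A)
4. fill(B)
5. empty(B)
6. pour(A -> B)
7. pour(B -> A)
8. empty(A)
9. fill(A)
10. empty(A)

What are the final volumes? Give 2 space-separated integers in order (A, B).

Answer: 0 0

Derivation:
Step 1: pour(B -> A) -> (A=7 B=1)
Step 2: empty(A) -> (A=0 B=1)
Step 3: fill(A) -> (A=7 B=1)
Step 4: fill(B) -> (A=7 B=8)
Step 5: empty(B) -> (A=7 B=0)
Step 6: pour(A -> B) -> (A=0 B=7)
Step 7: pour(B -> A) -> (A=7 B=0)
Step 8: empty(A) -> (A=0 B=0)
Step 9: fill(A) -> (A=7 B=0)
Step 10: empty(A) -> (A=0 B=0)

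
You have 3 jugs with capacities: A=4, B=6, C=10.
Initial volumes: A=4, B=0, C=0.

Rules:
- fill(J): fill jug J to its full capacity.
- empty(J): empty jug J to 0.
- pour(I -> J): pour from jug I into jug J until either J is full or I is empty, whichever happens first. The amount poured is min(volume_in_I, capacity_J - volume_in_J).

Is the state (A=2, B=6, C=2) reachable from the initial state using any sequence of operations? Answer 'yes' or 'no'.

Answer: yes

Derivation:
BFS from (A=4, B=0, C=0):
  1. fill(B) -> (A=4 B=6 C=0)
  2. pour(B -> C) -> (A=4 B=0 C=6)
  3. pour(A -> B) -> (A=0 B=4 C=6)
  4. pour(C -> A) -> (A=4 B=4 C=2)
  5. pour(A -> B) -> (A=2 B=6 C=2)
Target reached → yes.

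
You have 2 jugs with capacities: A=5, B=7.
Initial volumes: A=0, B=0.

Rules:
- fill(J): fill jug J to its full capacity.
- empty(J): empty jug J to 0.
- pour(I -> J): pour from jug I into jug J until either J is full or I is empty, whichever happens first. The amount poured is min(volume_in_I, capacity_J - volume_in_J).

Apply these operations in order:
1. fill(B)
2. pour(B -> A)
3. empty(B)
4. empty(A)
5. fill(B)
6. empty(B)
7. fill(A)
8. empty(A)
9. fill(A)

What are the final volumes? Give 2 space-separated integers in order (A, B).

Step 1: fill(B) -> (A=0 B=7)
Step 2: pour(B -> A) -> (A=5 B=2)
Step 3: empty(B) -> (A=5 B=0)
Step 4: empty(A) -> (A=0 B=0)
Step 5: fill(B) -> (A=0 B=7)
Step 6: empty(B) -> (A=0 B=0)
Step 7: fill(A) -> (A=5 B=0)
Step 8: empty(A) -> (A=0 B=0)
Step 9: fill(A) -> (A=5 B=0)

Answer: 5 0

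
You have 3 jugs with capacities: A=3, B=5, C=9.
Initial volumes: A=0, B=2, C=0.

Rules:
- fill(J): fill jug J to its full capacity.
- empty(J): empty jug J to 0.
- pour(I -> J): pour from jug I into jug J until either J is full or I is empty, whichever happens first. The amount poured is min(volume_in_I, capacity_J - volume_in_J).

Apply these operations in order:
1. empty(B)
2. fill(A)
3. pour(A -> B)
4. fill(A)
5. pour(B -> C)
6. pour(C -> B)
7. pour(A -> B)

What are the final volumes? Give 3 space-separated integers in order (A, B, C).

Answer: 1 5 0

Derivation:
Step 1: empty(B) -> (A=0 B=0 C=0)
Step 2: fill(A) -> (A=3 B=0 C=0)
Step 3: pour(A -> B) -> (A=0 B=3 C=0)
Step 4: fill(A) -> (A=3 B=3 C=0)
Step 5: pour(B -> C) -> (A=3 B=0 C=3)
Step 6: pour(C -> B) -> (A=3 B=3 C=0)
Step 7: pour(A -> B) -> (A=1 B=5 C=0)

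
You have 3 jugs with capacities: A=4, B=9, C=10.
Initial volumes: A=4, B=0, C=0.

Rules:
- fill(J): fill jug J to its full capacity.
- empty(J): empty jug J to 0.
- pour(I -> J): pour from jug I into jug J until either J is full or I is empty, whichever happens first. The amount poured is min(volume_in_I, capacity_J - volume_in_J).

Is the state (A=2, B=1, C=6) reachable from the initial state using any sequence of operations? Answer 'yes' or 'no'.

Answer: no

Derivation:
BFS explored all 334 reachable states.
Reachable set includes: (0,0,0), (0,0,1), (0,0,2), (0,0,3), (0,0,4), (0,0,5), (0,0,6), (0,0,7), (0,0,8), (0,0,9), (0,0,10), (0,1,0) ...
Target (A=2, B=1, C=6) not in reachable set → no.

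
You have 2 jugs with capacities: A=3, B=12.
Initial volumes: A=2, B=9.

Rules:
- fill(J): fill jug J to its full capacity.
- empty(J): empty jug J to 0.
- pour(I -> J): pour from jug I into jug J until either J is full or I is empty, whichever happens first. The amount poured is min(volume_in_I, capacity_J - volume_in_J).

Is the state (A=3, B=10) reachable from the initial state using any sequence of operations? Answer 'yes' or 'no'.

Answer: no

Derivation:
BFS explored all 21 reachable states.
Reachable set includes: (0,0), (0,2), (0,3), (0,5), (0,6), (0,8), (0,9), (0,11), (0,12), (2,0), (2,9), (2,12) ...
Target (A=3, B=10) not in reachable set → no.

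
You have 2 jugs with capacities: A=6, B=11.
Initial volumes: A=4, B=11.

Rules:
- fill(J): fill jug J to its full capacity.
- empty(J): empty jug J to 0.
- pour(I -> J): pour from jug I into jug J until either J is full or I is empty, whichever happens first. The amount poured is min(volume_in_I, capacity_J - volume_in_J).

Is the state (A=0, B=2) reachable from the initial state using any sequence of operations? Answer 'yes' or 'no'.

Answer: yes

Derivation:
BFS from (A=4, B=11):
  1. pour(B -> A) -> (A=6 B=9)
  2. empty(A) -> (A=0 B=9)
  3. pour(B -> A) -> (A=6 B=3)
  4. empty(A) -> (A=0 B=3)
  5. pour(B -> A) -> (A=3 B=0)
  6. fill(B) -> (A=3 B=11)
  7. pour(B -> A) -> (A=6 B=8)
  8. empty(A) -> (A=0 B=8)
  9. pour(B -> A) -> (A=6 B=2)
  10. empty(A) -> (A=0 B=2)
Target reached → yes.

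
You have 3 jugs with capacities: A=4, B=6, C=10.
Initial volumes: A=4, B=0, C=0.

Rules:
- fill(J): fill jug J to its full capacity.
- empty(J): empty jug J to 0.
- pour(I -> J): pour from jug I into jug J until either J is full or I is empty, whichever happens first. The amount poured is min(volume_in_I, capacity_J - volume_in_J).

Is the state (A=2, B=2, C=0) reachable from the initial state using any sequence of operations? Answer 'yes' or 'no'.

Answer: yes

Derivation:
BFS from (A=4, B=0, C=0):
  1. fill(C) -> (A=4 B=0 C=10)
  2. pour(A -> B) -> (A=0 B=4 C=10)
  3. pour(C -> A) -> (A=4 B=4 C=6)
  4. pour(A -> B) -> (A=2 B=6 C=6)
  5. pour(B -> C) -> (A=2 B=2 C=10)
  6. empty(C) -> (A=2 B=2 C=0)
Target reached → yes.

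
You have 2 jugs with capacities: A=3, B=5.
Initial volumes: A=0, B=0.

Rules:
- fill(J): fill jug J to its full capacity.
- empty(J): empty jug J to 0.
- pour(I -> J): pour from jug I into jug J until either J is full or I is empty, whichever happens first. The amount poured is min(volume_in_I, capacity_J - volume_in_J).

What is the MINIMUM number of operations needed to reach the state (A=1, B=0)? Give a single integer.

BFS from (A=0, B=0). One shortest path:
  1. fill(A) -> (A=3 B=0)
  2. pour(A -> B) -> (A=0 B=3)
  3. fill(A) -> (A=3 B=3)
  4. pour(A -> B) -> (A=1 B=5)
  5. empty(B) -> (A=1 B=0)
Reached target in 5 moves.

Answer: 5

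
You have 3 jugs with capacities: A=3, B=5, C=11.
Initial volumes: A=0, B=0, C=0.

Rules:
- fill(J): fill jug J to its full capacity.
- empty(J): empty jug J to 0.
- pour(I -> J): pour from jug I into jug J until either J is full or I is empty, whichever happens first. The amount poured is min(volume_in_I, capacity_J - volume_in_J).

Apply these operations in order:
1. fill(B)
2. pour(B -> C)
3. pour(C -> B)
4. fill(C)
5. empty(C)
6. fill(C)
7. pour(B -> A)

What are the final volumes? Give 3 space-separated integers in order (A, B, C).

Answer: 3 2 11

Derivation:
Step 1: fill(B) -> (A=0 B=5 C=0)
Step 2: pour(B -> C) -> (A=0 B=0 C=5)
Step 3: pour(C -> B) -> (A=0 B=5 C=0)
Step 4: fill(C) -> (A=0 B=5 C=11)
Step 5: empty(C) -> (A=0 B=5 C=0)
Step 6: fill(C) -> (A=0 B=5 C=11)
Step 7: pour(B -> A) -> (A=3 B=2 C=11)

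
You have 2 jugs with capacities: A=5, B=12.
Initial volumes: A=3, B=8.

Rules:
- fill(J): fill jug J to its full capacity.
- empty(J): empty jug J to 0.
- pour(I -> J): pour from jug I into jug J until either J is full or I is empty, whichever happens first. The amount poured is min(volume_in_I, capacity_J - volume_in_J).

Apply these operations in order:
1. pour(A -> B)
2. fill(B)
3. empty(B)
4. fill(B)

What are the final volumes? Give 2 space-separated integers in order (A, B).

Step 1: pour(A -> B) -> (A=0 B=11)
Step 2: fill(B) -> (A=0 B=12)
Step 3: empty(B) -> (A=0 B=0)
Step 4: fill(B) -> (A=0 B=12)

Answer: 0 12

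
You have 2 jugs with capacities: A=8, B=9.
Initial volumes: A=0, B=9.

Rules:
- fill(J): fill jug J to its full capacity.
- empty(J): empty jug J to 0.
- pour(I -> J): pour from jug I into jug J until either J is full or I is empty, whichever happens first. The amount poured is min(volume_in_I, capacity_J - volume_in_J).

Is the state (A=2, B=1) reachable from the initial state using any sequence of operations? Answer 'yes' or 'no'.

BFS explored all 34 reachable states.
Reachable set includes: (0,0), (0,1), (0,2), (0,3), (0,4), (0,5), (0,6), (0,7), (0,8), (0,9), (1,0), (1,9) ...
Target (A=2, B=1) not in reachable set → no.

Answer: no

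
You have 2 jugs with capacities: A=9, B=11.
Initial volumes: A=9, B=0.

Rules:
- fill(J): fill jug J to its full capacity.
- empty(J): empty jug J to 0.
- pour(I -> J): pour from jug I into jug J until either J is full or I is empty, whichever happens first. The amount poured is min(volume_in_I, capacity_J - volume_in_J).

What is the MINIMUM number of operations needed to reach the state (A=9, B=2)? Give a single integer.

Answer: 3

Derivation:
BFS from (A=9, B=0). One shortest path:
  1. empty(A) -> (A=0 B=0)
  2. fill(B) -> (A=0 B=11)
  3. pour(B -> A) -> (A=9 B=2)
Reached target in 3 moves.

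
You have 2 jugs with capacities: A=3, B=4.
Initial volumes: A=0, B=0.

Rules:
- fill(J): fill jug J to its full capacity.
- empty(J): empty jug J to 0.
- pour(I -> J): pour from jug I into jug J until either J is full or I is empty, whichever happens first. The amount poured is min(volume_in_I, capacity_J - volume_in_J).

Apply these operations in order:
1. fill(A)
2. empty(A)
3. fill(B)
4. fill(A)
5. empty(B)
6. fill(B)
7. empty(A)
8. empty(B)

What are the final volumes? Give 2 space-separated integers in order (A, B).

Answer: 0 0

Derivation:
Step 1: fill(A) -> (A=3 B=0)
Step 2: empty(A) -> (A=0 B=0)
Step 3: fill(B) -> (A=0 B=4)
Step 4: fill(A) -> (A=3 B=4)
Step 5: empty(B) -> (A=3 B=0)
Step 6: fill(B) -> (A=3 B=4)
Step 7: empty(A) -> (A=0 B=4)
Step 8: empty(B) -> (A=0 B=0)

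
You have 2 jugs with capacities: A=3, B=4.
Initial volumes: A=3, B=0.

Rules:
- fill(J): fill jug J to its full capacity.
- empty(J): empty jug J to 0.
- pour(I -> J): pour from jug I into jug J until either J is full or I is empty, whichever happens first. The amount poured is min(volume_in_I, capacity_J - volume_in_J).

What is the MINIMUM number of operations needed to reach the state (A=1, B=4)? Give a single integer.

BFS from (A=3, B=0). One shortest path:
  1. empty(A) -> (A=0 B=0)
  2. fill(B) -> (A=0 B=4)
  3. pour(B -> A) -> (A=3 B=1)
  4. empty(A) -> (A=0 B=1)
  5. pour(B -> A) -> (A=1 B=0)
  6. fill(B) -> (A=1 B=4)
Reached target in 6 moves.

Answer: 6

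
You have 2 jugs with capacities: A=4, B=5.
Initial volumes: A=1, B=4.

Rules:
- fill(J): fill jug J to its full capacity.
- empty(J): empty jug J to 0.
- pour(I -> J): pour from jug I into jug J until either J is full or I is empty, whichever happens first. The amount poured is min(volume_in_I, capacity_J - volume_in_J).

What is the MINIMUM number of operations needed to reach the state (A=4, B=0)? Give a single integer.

Answer: 2

Derivation:
BFS from (A=1, B=4). One shortest path:
  1. fill(A) -> (A=4 B=4)
  2. empty(B) -> (A=4 B=0)
Reached target in 2 moves.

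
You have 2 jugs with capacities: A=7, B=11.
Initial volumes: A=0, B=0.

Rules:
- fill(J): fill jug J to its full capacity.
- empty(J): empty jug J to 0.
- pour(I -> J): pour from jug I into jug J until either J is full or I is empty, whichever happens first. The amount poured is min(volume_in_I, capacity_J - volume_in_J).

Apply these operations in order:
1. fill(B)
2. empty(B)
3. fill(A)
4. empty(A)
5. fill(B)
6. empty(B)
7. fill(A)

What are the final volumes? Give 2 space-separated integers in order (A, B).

Answer: 7 0

Derivation:
Step 1: fill(B) -> (A=0 B=11)
Step 2: empty(B) -> (A=0 B=0)
Step 3: fill(A) -> (A=7 B=0)
Step 4: empty(A) -> (A=0 B=0)
Step 5: fill(B) -> (A=0 B=11)
Step 6: empty(B) -> (A=0 B=0)
Step 7: fill(A) -> (A=7 B=0)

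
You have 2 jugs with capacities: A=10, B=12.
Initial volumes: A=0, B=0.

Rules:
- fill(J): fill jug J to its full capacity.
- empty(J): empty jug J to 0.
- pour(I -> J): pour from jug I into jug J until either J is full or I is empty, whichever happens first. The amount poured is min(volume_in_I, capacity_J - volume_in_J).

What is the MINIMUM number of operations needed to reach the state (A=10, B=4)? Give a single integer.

Answer: 6

Derivation:
BFS from (A=0, B=0). One shortest path:
  1. fill(B) -> (A=0 B=12)
  2. pour(B -> A) -> (A=10 B=2)
  3. empty(A) -> (A=0 B=2)
  4. pour(B -> A) -> (A=2 B=0)
  5. fill(B) -> (A=2 B=12)
  6. pour(B -> A) -> (A=10 B=4)
Reached target in 6 moves.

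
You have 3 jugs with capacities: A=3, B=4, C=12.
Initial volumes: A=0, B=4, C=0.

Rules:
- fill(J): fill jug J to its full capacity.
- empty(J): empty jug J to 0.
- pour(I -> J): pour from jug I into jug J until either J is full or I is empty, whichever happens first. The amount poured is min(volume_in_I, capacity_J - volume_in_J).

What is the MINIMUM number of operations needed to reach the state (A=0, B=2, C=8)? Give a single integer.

Answer: 7

Derivation:
BFS from (A=0, B=4, C=0). One shortest path:
  1. fill(A) -> (A=3 B=4 C=0)
  2. pour(B -> C) -> (A=3 B=0 C=4)
  3. pour(A -> B) -> (A=0 B=3 C=4)
  4. fill(A) -> (A=3 B=3 C=4)
  5. pour(A -> B) -> (A=2 B=4 C=4)
  6. pour(B -> C) -> (A=2 B=0 C=8)
  7. pour(A -> B) -> (A=0 B=2 C=8)
Reached target in 7 moves.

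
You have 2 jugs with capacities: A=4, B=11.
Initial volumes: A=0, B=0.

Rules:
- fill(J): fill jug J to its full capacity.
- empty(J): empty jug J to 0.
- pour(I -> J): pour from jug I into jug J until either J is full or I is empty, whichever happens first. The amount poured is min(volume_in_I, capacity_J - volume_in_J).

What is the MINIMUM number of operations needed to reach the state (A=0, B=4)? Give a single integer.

BFS from (A=0, B=0). One shortest path:
  1. fill(A) -> (A=4 B=0)
  2. pour(A -> B) -> (A=0 B=4)
Reached target in 2 moves.

Answer: 2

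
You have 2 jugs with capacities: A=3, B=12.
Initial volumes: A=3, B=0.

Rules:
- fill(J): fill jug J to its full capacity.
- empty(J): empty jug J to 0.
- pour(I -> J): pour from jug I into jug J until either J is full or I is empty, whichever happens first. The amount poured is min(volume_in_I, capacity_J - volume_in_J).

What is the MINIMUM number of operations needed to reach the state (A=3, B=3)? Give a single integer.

Answer: 2

Derivation:
BFS from (A=3, B=0). One shortest path:
  1. pour(A -> B) -> (A=0 B=3)
  2. fill(A) -> (A=3 B=3)
Reached target in 2 moves.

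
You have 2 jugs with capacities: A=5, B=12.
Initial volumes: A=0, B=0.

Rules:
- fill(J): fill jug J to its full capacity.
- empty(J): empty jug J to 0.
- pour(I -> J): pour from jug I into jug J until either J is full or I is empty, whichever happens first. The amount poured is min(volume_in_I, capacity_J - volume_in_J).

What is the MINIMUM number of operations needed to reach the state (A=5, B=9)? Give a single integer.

Answer: 8

Derivation:
BFS from (A=0, B=0). One shortest path:
  1. fill(B) -> (A=0 B=12)
  2. pour(B -> A) -> (A=5 B=7)
  3. empty(A) -> (A=0 B=7)
  4. pour(B -> A) -> (A=5 B=2)
  5. empty(A) -> (A=0 B=2)
  6. pour(B -> A) -> (A=2 B=0)
  7. fill(B) -> (A=2 B=12)
  8. pour(B -> A) -> (A=5 B=9)
Reached target in 8 moves.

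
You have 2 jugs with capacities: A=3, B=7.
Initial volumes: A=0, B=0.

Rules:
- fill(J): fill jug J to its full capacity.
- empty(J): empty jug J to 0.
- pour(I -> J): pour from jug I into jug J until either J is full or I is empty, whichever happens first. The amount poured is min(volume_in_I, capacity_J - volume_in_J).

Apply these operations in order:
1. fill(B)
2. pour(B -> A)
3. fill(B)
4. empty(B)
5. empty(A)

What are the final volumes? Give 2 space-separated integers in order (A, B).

Step 1: fill(B) -> (A=0 B=7)
Step 2: pour(B -> A) -> (A=3 B=4)
Step 3: fill(B) -> (A=3 B=7)
Step 4: empty(B) -> (A=3 B=0)
Step 5: empty(A) -> (A=0 B=0)

Answer: 0 0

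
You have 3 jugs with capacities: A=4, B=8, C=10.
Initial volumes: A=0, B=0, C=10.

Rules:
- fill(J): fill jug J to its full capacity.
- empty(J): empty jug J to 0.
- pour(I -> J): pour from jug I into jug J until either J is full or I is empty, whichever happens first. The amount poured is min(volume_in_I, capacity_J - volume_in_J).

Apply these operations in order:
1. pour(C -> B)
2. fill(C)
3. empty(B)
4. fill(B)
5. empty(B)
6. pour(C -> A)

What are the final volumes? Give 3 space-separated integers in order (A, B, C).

Step 1: pour(C -> B) -> (A=0 B=8 C=2)
Step 2: fill(C) -> (A=0 B=8 C=10)
Step 3: empty(B) -> (A=0 B=0 C=10)
Step 4: fill(B) -> (A=0 B=8 C=10)
Step 5: empty(B) -> (A=0 B=0 C=10)
Step 6: pour(C -> A) -> (A=4 B=0 C=6)

Answer: 4 0 6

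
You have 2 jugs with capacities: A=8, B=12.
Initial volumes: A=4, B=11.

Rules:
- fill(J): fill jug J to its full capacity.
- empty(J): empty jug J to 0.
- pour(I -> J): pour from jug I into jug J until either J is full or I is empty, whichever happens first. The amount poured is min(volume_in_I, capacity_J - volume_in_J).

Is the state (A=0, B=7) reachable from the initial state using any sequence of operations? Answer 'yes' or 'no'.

Answer: yes

Derivation:
BFS from (A=4, B=11):
  1. pour(B -> A) -> (A=8 B=7)
  2. empty(A) -> (A=0 B=7)
Target reached → yes.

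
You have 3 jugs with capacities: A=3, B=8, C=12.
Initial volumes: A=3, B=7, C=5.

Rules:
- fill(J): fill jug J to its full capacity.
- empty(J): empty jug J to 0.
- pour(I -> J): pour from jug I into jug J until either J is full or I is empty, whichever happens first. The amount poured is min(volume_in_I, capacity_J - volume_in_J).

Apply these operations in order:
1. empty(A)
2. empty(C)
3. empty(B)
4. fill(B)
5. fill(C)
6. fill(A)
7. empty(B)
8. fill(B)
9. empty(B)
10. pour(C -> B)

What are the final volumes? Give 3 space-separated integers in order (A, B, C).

Answer: 3 8 4

Derivation:
Step 1: empty(A) -> (A=0 B=7 C=5)
Step 2: empty(C) -> (A=0 B=7 C=0)
Step 3: empty(B) -> (A=0 B=0 C=0)
Step 4: fill(B) -> (A=0 B=8 C=0)
Step 5: fill(C) -> (A=0 B=8 C=12)
Step 6: fill(A) -> (A=3 B=8 C=12)
Step 7: empty(B) -> (A=3 B=0 C=12)
Step 8: fill(B) -> (A=3 B=8 C=12)
Step 9: empty(B) -> (A=3 B=0 C=12)
Step 10: pour(C -> B) -> (A=3 B=8 C=4)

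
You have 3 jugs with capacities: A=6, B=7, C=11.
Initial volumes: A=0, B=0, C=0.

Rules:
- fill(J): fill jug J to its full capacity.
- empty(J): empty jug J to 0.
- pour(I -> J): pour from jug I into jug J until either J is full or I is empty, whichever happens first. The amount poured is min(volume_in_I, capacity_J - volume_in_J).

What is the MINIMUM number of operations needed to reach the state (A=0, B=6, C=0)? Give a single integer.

BFS from (A=0, B=0, C=0). One shortest path:
  1. fill(A) -> (A=6 B=0 C=0)
  2. pour(A -> B) -> (A=0 B=6 C=0)
Reached target in 2 moves.

Answer: 2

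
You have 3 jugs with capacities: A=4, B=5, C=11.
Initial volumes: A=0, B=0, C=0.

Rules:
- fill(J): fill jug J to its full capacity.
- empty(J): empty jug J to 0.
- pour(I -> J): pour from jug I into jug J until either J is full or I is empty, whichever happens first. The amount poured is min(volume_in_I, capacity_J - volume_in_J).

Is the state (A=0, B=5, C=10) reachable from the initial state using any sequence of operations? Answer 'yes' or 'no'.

Answer: yes

Derivation:
BFS from (A=0, B=0, C=0):
  1. fill(A) -> (A=4 B=0 C=0)
  2. fill(C) -> (A=4 B=0 C=11)
  3. pour(A -> B) -> (A=0 B=4 C=11)
  4. pour(C -> B) -> (A=0 B=5 C=10)
Target reached → yes.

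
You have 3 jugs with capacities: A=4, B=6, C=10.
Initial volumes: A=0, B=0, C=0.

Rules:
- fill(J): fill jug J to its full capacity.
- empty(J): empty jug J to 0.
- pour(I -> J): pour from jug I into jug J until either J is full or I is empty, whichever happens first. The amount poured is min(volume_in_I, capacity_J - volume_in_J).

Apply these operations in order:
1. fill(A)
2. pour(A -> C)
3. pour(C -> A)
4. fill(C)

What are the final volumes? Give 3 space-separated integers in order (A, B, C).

Step 1: fill(A) -> (A=4 B=0 C=0)
Step 2: pour(A -> C) -> (A=0 B=0 C=4)
Step 3: pour(C -> A) -> (A=4 B=0 C=0)
Step 4: fill(C) -> (A=4 B=0 C=10)

Answer: 4 0 10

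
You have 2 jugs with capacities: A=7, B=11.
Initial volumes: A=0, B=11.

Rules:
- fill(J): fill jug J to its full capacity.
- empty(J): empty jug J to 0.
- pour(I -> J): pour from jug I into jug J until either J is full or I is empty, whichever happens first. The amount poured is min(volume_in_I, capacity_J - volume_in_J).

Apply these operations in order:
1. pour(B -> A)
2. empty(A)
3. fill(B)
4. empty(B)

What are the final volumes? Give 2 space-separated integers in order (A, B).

Answer: 0 0

Derivation:
Step 1: pour(B -> A) -> (A=7 B=4)
Step 2: empty(A) -> (A=0 B=4)
Step 3: fill(B) -> (A=0 B=11)
Step 4: empty(B) -> (A=0 B=0)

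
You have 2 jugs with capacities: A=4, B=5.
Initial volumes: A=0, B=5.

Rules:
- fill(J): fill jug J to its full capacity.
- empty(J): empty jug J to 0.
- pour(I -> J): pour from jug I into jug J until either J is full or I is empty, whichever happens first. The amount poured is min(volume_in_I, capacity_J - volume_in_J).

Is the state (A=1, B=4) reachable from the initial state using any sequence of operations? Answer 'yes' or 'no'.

BFS explored all 18 reachable states.
Reachable set includes: (0,0), (0,1), (0,2), (0,3), (0,4), (0,5), (1,0), (1,5), (2,0), (2,5), (3,0), (3,5) ...
Target (A=1, B=4) not in reachable set → no.

Answer: no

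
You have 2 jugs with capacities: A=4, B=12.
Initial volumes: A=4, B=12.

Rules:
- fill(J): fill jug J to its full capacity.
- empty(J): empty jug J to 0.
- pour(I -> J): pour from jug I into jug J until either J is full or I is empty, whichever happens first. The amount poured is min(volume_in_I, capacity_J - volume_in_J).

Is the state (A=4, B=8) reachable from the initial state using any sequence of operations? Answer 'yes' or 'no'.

BFS from (A=4, B=12):
  1. empty(A) -> (A=0 B=12)
  2. pour(B -> A) -> (A=4 B=8)
Target reached → yes.

Answer: yes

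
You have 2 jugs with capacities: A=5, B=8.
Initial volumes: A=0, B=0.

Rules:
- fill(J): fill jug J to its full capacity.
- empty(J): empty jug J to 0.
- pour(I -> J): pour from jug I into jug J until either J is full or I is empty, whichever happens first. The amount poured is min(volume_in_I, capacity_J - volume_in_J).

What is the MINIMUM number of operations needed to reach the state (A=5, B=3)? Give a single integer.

BFS from (A=0, B=0). One shortest path:
  1. fill(B) -> (A=0 B=8)
  2. pour(B -> A) -> (A=5 B=3)
Reached target in 2 moves.

Answer: 2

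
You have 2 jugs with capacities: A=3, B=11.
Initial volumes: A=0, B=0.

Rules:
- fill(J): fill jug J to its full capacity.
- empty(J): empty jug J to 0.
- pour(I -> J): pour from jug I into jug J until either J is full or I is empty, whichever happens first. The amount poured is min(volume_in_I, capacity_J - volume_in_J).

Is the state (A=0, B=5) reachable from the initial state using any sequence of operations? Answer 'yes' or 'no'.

BFS from (A=0, B=0):
  1. fill(B) -> (A=0 B=11)
  2. pour(B -> A) -> (A=3 B=8)
  3. empty(A) -> (A=0 B=8)
  4. pour(B -> A) -> (A=3 B=5)
  5. empty(A) -> (A=0 B=5)
Target reached → yes.

Answer: yes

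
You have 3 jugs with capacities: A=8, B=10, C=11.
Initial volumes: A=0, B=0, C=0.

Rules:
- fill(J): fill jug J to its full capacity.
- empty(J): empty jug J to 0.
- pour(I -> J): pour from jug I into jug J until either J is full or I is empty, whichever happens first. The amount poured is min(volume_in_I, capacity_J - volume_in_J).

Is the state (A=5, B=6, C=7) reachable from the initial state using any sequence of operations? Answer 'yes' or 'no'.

Answer: no

Derivation:
BFS explored all 558 reachable states.
Reachable set includes: (0,0,0), (0,0,1), (0,0,2), (0,0,3), (0,0,4), (0,0,5), (0,0,6), (0,0,7), (0,0,8), (0,0,9), (0,0,10), (0,0,11) ...
Target (A=5, B=6, C=7) not in reachable set → no.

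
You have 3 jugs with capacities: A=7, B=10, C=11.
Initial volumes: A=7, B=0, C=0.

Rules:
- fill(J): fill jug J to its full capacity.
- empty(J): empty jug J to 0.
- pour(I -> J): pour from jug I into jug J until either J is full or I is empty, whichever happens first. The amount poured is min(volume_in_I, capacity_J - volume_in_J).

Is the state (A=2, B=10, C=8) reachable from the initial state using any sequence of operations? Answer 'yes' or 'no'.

BFS from (A=7, B=0, C=0):
  1. fill(B) -> (A=7 B=10 C=0)
  2. pour(A -> C) -> (A=0 B=10 C=7)
  3. fill(A) -> (A=7 B=10 C=7)
  4. pour(B -> C) -> (A=7 B=6 C=11)
  5. empty(C) -> (A=7 B=6 C=0)
  6. pour(B -> C) -> (A=7 B=0 C=6)
  7. pour(A -> B) -> (A=0 B=7 C=6)
  8. fill(A) -> (A=7 B=7 C=6)
  9. pour(A -> C) -> (A=2 B=7 C=11)
  10. pour(C -> B) -> (A=2 B=10 C=8)
Target reached → yes.

Answer: yes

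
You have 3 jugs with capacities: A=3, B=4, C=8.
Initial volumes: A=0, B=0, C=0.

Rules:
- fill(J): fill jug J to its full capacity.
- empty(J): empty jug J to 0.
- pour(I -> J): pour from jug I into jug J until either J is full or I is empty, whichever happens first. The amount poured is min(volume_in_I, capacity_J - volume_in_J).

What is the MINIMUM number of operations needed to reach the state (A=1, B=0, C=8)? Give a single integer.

BFS from (A=0, B=0, C=0). One shortest path:
  1. fill(B) -> (A=0 B=4 C=0)
  2. fill(C) -> (A=0 B=4 C=8)
  3. pour(B -> A) -> (A=3 B=1 C=8)
  4. empty(A) -> (A=0 B=1 C=8)
  5. pour(B -> A) -> (A=1 B=0 C=8)
Reached target in 5 moves.

Answer: 5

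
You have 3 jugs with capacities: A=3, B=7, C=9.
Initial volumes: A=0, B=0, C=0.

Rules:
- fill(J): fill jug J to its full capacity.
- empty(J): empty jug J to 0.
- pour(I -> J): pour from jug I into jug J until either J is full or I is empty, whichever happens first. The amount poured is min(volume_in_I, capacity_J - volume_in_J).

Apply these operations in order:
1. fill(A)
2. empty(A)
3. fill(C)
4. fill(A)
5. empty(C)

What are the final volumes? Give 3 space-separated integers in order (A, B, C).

Step 1: fill(A) -> (A=3 B=0 C=0)
Step 2: empty(A) -> (A=0 B=0 C=0)
Step 3: fill(C) -> (A=0 B=0 C=9)
Step 4: fill(A) -> (A=3 B=0 C=9)
Step 5: empty(C) -> (A=3 B=0 C=0)

Answer: 3 0 0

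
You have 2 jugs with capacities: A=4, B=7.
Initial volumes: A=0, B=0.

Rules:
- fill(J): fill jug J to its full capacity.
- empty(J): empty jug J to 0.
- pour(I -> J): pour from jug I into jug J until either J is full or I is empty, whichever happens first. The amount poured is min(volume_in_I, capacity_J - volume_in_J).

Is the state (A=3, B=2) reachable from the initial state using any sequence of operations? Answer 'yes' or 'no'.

BFS explored all 22 reachable states.
Reachable set includes: (0,0), (0,1), (0,2), (0,3), (0,4), (0,5), (0,6), (0,7), (1,0), (1,7), (2,0), (2,7) ...
Target (A=3, B=2) not in reachable set → no.

Answer: no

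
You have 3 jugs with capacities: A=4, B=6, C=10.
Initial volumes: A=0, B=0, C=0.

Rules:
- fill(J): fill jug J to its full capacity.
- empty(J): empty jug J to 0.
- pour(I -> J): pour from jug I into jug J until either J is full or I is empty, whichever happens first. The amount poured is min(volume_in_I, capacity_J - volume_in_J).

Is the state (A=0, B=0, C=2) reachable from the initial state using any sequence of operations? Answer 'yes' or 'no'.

Answer: yes

Derivation:
BFS from (A=0, B=0, C=0):
  1. fill(B) -> (A=0 B=6 C=0)
  2. pour(B -> A) -> (A=4 B=2 C=0)
  3. empty(A) -> (A=0 B=2 C=0)
  4. pour(B -> C) -> (A=0 B=0 C=2)
Target reached → yes.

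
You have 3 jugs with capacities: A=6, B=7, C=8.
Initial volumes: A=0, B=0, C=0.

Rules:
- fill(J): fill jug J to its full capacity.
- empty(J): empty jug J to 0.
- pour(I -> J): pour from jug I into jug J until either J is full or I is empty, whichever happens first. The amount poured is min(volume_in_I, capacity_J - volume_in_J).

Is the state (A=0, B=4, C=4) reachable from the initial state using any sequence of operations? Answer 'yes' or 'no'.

BFS from (A=0, B=0, C=0):
  1. fill(A) -> (A=6 B=0 C=0)
  2. pour(A -> B) -> (A=0 B=6 C=0)
  3. fill(A) -> (A=6 B=6 C=0)
  4. pour(A -> C) -> (A=0 B=6 C=6)
  5. pour(B -> C) -> (A=0 B=4 C=8)
  6. pour(C -> A) -> (A=6 B=4 C=2)
  7. empty(A) -> (A=0 B=4 C=2)
  8. pour(C -> A) -> (A=2 B=4 C=0)
  9. fill(C) -> (A=2 B=4 C=8)
  10. pour(C -> A) -> (A=6 B=4 C=4)
  11. empty(A) -> (A=0 B=4 C=4)
Target reached → yes.

Answer: yes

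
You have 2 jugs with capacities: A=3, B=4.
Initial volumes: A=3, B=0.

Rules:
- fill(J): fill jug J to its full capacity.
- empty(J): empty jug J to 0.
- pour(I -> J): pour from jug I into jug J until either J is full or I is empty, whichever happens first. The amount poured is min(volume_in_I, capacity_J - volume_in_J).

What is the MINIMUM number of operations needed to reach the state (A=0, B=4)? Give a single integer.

BFS from (A=3, B=0). One shortest path:
  1. empty(A) -> (A=0 B=0)
  2. fill(B) -> (A=0 B=4)
Reached target in 2 moves.

Answer: 2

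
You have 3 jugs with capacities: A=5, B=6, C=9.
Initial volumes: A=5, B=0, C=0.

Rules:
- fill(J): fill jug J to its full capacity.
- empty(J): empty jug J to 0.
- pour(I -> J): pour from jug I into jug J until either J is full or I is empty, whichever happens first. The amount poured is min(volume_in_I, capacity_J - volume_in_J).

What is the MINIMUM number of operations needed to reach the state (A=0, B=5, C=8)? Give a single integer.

Answer: 6

Derivation:
BFS from (A=5, B=0, C=0). One shortest path:
  1. fill(C) -> (A=5 B=0 C=9)
  2. pour(A -> B) -> (A=0 B=5 C=9)
  3. fill(A) -> (A=5 B=5 C=9)
  4. pour(C -> B) -> (A=5 B=6 C=8)
  5. empty(B) -> (A=5 B=0 C=8)
  6. pour(A -> B) -> (A=0 B=5 C=8)
Reached target in 6 moves.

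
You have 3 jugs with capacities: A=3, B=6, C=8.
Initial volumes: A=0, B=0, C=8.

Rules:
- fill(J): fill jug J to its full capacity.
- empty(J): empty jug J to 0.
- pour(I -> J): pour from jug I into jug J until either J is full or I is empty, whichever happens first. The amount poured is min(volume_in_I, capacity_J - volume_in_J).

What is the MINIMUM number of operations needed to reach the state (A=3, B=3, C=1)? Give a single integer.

Answer: 8

Derivation:
BFS from (A=0, B=0, C=8). One shortest path:
  1. pour(C -> A) -> (A=3 B=0 C=5)
  2. empty(A) -> (A=0 B=0 C=5)
  3. pour(C -> B) -> (A=0 B=5 C=0)
  4. fill(C) -> (A=0 B=5 C=8)
  5. pour(C -> B) -> (A=0 B=6 C=7)
  6. empty(B) -> (A=0 B=0 C=7)
  7. pour(C -> B) -> (A=0 B=6 C=1)
  8. pour(B -> A) -> (A=3 B=3 C=1)
Reached target in 8 moves.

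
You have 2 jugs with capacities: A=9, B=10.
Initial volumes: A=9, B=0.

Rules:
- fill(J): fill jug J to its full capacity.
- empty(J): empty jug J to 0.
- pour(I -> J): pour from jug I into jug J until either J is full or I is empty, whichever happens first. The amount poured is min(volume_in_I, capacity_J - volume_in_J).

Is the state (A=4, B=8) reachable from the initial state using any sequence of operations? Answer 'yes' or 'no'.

BFS explored all 38 reachable states.
Reachable set includes: (0,0), (0,1), (0,2), (0,3), (0,4), (0,5), (0,6), (0,7), (0,8), (0,9), (0,10), (1,0) ...
Target (A=4, B=8) not in reachable set → no.

Answer: no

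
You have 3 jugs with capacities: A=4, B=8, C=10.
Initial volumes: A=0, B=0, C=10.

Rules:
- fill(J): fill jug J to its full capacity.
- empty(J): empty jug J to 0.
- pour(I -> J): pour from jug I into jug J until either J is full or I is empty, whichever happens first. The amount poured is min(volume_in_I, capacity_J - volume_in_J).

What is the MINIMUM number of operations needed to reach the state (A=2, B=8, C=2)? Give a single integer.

BFS from (A=0, B=0, C=10). One shortest path:
  1. pour(C -> B) -> (A=0 B=8 C=2)
  2. empty(B) -> (A=0 B=0 C=2)
  3. pour(C -> A) -> (A=2 B=0 C=0)
  4. fill(C) -> (A=2 B=0 C=10)
  5. pour(C -> B) -> (A=2 B=8 C=2)
Reached target in 5 moves.

Answer: 5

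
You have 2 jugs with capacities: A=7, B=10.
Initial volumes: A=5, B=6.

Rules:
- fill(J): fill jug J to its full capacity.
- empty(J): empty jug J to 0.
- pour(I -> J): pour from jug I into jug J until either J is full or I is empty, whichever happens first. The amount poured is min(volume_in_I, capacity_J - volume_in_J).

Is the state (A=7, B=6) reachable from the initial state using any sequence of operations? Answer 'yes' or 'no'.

Answer: yes

Derivation:
BFS from (A=5, B=6):
  1. fill(A) -> (A=7 B=6)
Target reached → yes.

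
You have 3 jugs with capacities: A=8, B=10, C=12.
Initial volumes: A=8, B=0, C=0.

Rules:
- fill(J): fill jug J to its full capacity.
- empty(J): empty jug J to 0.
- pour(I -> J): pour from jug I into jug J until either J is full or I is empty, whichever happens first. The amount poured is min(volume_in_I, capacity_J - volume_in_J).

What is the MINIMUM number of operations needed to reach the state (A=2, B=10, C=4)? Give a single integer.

BFS from (A=8, B=0, C=0). One shortest path:
  1. pour(A -> B) -> (A=0 B=8 C=0)
  2. fill(A) -> (A=8 B=8 C=0)
  3. pour(A -> C) -> (A=0 B=8 C=8)
  4. pour(B -> C) -> (A=0 B=4 C=12)
  5. pour(C -> A) -> (A=8 B=4 C=4)
  6. pour(A -> B) -> (A=2 B=10 C=4)
Reached target in 6 moves.

Answer: 6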